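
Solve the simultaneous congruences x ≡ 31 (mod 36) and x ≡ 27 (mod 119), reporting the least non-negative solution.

Write x = 31 + 36·k. Then 36·k ≡ 27 − 31 ≡ 115 (mod 119).
Need 36⁻¹ mod 119. Extended Euclid on (119, 36):
119 = 3·36 + 11
36 = 3·11 + 3
11 = 3·3 + 2
3 = 1·2 + 1
2 = 2·1 + 0
Back-substitute:
1 = 3 − 2
1 = −11 + 4·3
1 = 4·36 − 13·11
1 = −13·119 + 43·36
36⁻¹ ≡ 43 (mod 119), so k ≡ 43·115 ≡ 66 (mod 119).
x = 31 + 36·66 = 2407.

2407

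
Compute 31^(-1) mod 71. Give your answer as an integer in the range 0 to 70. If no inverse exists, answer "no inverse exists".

55

Run Euclid on (71, 31):
71 = 2×31 + 9
31 = 3×9 + 4
9 = 2×4 + 1
4 = 4×1 + 0
Since gcd(31, 71) = 1, back-substitute to write 1 as a combination:
1 = 9 − 2·4
1 = −2·31 + 7·9
1 = 7·71 − 16·31
Thus 31·(-16) ≡ 1 (mod 71); reducing, -16 mod 71 = 55.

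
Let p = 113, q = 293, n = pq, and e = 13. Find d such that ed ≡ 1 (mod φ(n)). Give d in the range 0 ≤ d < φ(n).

φ(n) = (p−1)(q−1) = 112·292 = 32704.
Need d with 13·d ≡ 1 (mod 32704). Apply the extended Euclidean algorithm:
32704 = 2515×13 + 9
13 = 1×9 + 4
9 = 2×4 + 1
4 = 4×1 + 0
Back-substitute:
1 = 9 − 2·4
1 = −2·13 + 3·9
1 = 3·32704 − 7547·13
So 13·(-7547) ≡ 1 (mod 32704), hence d ≡ -7547 ≡ 25157 (mod 32704).

25157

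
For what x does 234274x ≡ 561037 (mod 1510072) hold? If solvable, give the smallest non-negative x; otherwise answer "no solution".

gcd(234274, 1510072):
1510072 = 6·234274 + 104428
234274 = 2·104428 + 25418
104428 = 4·25418 + 2756
25418 = 9·2756 + 614
2756 = 4·614 + 300
614 = 2·300 + 14
300 = 21·14 + 6
14 = 2·6 + 2
6 = 3·2 + 0
gcd = 2, but 2 ∤ 561037, so the congruence has no solution.

no solution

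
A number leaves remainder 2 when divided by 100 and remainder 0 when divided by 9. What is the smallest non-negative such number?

Write x = 2 + 100·k. Then 100·k ≡ 0 − 2 ≡ 7 (mod 9).
Need 100⁻¹ mod 9. Extended Euclid on (9, 1):
9 = 9·1 + 0
100⁻¹ ≡ 1 (mod 9), so k ≡ 1·7 ≡ 7 (mod 9).
x = 2 + 100·7 = 702.

702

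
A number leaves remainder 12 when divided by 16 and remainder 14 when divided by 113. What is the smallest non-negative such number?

Write x = 12 + 16·k. Then 16·k ≡ 14 − 12 ≡ 2 (mod 113).
Need 16⁻¹ mod 113. Extended Euclid on (113, 16):
113 = 7·16 + 1
16 = 16·1 + 0
Back-substitute:
1 = 113 − 7·16
16⁻¹ ≡ 106 (mod 113), so k ≡ 106·2 ≡ 99 (mod 113).
x = 12 + 16·99 = 1596.

1596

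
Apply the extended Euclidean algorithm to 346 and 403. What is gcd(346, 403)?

Repeated division:
403 = 1·346 + 57
346 = 6·57 + 4
57 = 14·4 + 1
4 = 4·1 + 0
gcd(346, 403) = 1.
Working backward:
1 = 57 − 14·4
1 = −14·346 + 85·57
1 = 85·403 − 99·346
So 1 = (85)·403 + (-99)·346.

1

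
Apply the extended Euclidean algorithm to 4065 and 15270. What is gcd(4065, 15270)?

Euclidean algorithm:
15270 = 3*4065 + 3075
4065 = 1*3075 + 990
3075 = 3*990 + 105
990 = 9*105 + 45
105 = 2*45 + 15
45 = 3*15 + 0
gcd(4065, 15270) = 15.
Express as a combination:
15 = 105 − 2·45
15 = −2·990 + 19·105
15 = 19·3075 − 59·990
15 = −59·4065 + 78·3075
15 = 78·15270 − 293·4065
So 15 = (78)·15270 + (-293)·4065.

15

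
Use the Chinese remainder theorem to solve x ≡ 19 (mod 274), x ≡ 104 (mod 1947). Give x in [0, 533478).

Write x = 19 + 274·k. Then 274·k ≡ 104 − 19 ≡ 85 (mod 1947).
Need 274⁻¹ mod 1947. Extended Euclid on (1947, 274):
1947 = 7×274 + 29
274 = 9×29 + 13
29 = 2×13 + 3
13 = 4×3 + 1
3 = 3×1 + 0
Back-substitute:
1 = 13 − 4·3
1 = −4·29 + 9·13
1 = 9·274 − 85·29
1 = −85·1947 + 604·274
274⁻¹ ≡ 604 (mod 1947), so k ≡ 604·85 ≡ 718 (mod 1947).
x = 19 + 274·718 = 196751.

196751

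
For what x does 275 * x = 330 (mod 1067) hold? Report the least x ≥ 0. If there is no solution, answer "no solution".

40

First find gcd(275, 1067):
1067 = 3*275 + 242
275 = 1*242 + 33
242 = 7*33 + 11
33 = 3*11 + 0
gcd = 11 and 11 | 330, so solutions exist. Divide through by 11: 25x ≡ 30 (mod 97).
Now find 25⁻¹ mod 97:
97 = 3·25 + 22
25 = 1·22 + 3
22 = 7·3 + 1
3 = 3·1 + 0
Back-substitute:
1 = 22 − 7·3
1 = −7·25 + 8·22
1 = 8·97 − 31·25
So 25·(-31) ≡ 1 (mod 97), i.e. 25⁻¹ ≡ 66.
Then x ≡ 66·30 ≡ 40 (mod 97); the smallest non-negative solution is x = 40.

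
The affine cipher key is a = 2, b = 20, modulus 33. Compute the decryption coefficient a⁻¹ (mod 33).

17

Extended Euclidean algorithm:
33 = 16·2 + 1
2 = 2·1 + 0
gcd = 1, so the inverse exists. Back-substitute:
1 = 33 − 16·2
Thus 2·(-16) ≡ 1 (mod 33); reducing, -16 mod 33 = 17.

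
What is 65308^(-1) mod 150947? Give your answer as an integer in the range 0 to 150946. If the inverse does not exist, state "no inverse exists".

114181

gcd(150947, 65308) by repeated division:
150947 = 2×65308 + 20331
65308 = 3×20331 + 4315
20331 = 4×4315 + 3071
4315 = 1×3071 + 1244
3071 = 2×1244 + 583
1244 = 2×583 + 78
583 = 7×78 + 37
78 = 2×37 + 4
37 = 9×4 + 1
4 = 4×1 + 0
gcd = 1, so the inverse exists. Back-substitute:
1 = 37 − 9·4
1 = −9·78 + 19·37
1 = 19·583 − 142·78
1 = −142·1244 + 303·583
1 = 303·3071 − 748·1244
1 = −748·4315 + 1051·3071
1 = 1051·20331 − 4952·4315
1 = −4952·65308 + 15907·20331
1 = 15907·150947 − 36766·65308
Hence 65308⁻¹ ≡ -36766 ≡ 114181 (mod 150947).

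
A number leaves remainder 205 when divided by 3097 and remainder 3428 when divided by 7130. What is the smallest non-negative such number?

4673578

Write x = 205 + 3097·k. Then 3097·k ≡ 3428 − 205 ≡ 3223 (mod 7130).
Need 3097⁻¹ mod 7130. Extended Euclid on (7130, 3097):
7130 = 2·3097 + 936
3097 = 3·936 + 289
936 = 3·289 + 69
289 = 4·69 + 13
69 = 5·13 + 4
13 = 3·4 + 1
4 = 4·1 + 0
Back-substitute:
1 = 13 − 3·4
1 = −3·69 + 16·13
1 = 16·289 − 67·69
1 = −67·936 + 217·289
1 = 217·3097 − 718·936
1 = −718·7130 + 1653·3097
3097⁻¹ ≡ 1653 (mod 7130), so k ≡ 1653·3223 ≡ 1509 (mod 7130).
x = 205 + 3097·1509 = 4673578.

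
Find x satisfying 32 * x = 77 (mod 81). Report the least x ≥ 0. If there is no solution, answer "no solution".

10

First find gcd(32, 81):
81 = 2*32 + 17
32 = 1*17 + 15
17 = 1*15 + 2
15 = 7*2 + 1
2 = 2*1 + 0
gcd = 1, so a unique solution mod 81 exists.
Back-substitute for the Bézout coefficients:
1 = 15 − 7·2
1 = −7·17 + 8·15
1 = 8·32 − 15·17
1 = −15·81 + 38·32
So 32·(38) ≡ 1 (mod 81), giving 32⁻¹ ≡ 38.
x ≡ 32⁻¹·77 ≡ 38·77 ≡ 10 (mod 81).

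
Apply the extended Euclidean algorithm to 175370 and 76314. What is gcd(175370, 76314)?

Euclidean algorithm:
175370 = 2*76314 + 22742
76314 = 3*22742 + 8088
22742 = 2*8088 + 6566
8088 = 1*6566 + 1522
6566 = 4*1522 + 478
1522 = 3*478 + 88
478 = 5*88 + 38
88 = 2*38 + 12
38 = 3*12 + 2
12 = 6*2 + 0
gcd(175370, 76314) = 2.
Back-substituting:
2 = 38 − 3·12
2 = −3·88 + 7·38
2 = 7·478 − 38·88
2 = −38·1522 + 121·478
2 = 121·6566 − 522·1522
2 = −522·8088 + 643·6566
2 = 643·22742 − 1808·8088
2 = −1808·76314 + 6067·22742
2 = 6067·175370 − 13942·76314
So 2 = (6067)·175370 + (-13942)·76314.

2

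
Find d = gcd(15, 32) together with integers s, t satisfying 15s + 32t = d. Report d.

Euclidean algorithm:
32 = 2×15 + 2
15 = 7×2 + 1
2 = 2×1 + 0
gcd(15, 32) = 1.
Back-substituting:
1 = 15 − 7·2
1 = −7·32 + 15·15
So 1 = (-7)·32 + (15)·15.

1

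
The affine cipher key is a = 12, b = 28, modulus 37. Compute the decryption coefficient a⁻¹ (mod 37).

34

gcd(37, 12) by repeated division:
37 = 3·12 + 1
12 = 12·1 + 0
The gcd is 1. Working backward:
1 = 37 − 3·12
Thus 12·(-3) ≡ 1 (mod 37); reducing, -3 mod 37 = 34.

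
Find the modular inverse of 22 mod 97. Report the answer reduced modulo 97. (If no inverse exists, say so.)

75

Apply the Euclidean algorithm to 97 and 22:
97 = 4*22 + 9
22 = 2*9 + 4
9 = 2*4 + 1
4 = 4*1 + 0
Since gcd(22, 97) = 1, back-substitute to write 1 as a combination:
1 = 9 − 2·4
1 = −2·22 + 5·9
1 = 5·97 − 22·22
So 22·(-22) ≡ 1 (mod 97), and -22 ≡ 75 (mod 97).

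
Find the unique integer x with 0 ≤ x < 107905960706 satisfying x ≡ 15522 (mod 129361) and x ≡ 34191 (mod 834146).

9954732555

Write x = 15522 + 129361·k. Then 129361·k ≡ 34191 − 15522 ≡ 18669 (mod 834146).
Need 129361⁻¹ mod 834146. Extended Euclid on (834146, 129361):
834146 = 6*129361 + 57980
129361 = 2*57980 + 13401
57980 = 4*13401 + 4376
13401 = 3*4376 + 273
4376 = 16*273 + 8
273 = 34*8 + 1
8 = 8*1 + 0
Back-substitute:
1 = 273 − 34·8
1 = −34·4376 + 545·273
1 = 545·13401 − 1669·4376
1 = −1669·57980 + 7221·13401
1 = 7221·129361 − 16111·57980
1 = −16111·834146 + 103887·129361
129361⁻¹ ≡ 103887 (mod 834146), so k ≡ 103887·18669 ≡ 76953 (mod 834146).
x = 15522 + 129361·76953 = 9954732555.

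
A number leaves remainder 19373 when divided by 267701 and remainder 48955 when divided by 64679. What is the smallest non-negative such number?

Write x = 19373 + 267701·k. Then 267701·k ≡ 48955 − 19373 ≡ 29582 (mod 64679).
Need 267701⁻¹ mod 64679. Extended Euclid on (64679, 8985):
64679 = 7×8985 + 1784
8985 = 5×1784 + 65
1784 = 27×65 + 29
65 = 2×29 + 7
29 = 4×7 + 1
7 = 7×1 + 0
Back-substitute:
1 = 29 − 4·7
1 = −4·65 + 9·29
1 = 9·1784 − 247·65
1 = −247·8985 + 1244·1784
1 = 1244·64679 − 8955·8985
267701⁻¹ ≡ 55724 (mod 64679), so k ≡ 55724·29582 ≡ 18374 (mod 64679).
x = 19373 + 267701·18374 = 4918757547.

4918757547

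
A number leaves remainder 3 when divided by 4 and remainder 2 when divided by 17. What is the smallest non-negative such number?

Write x = 3 + 4·k. Then 4·k ≡ 2 − 3 ≡ 16 (mod 17).
Need 4⁻¹ mod 17. Extended Euclid on (17, 4):
17 = 4×4 + 1
4 = 4×1 + 0
Back-substitute:
1 = 17 − 4·4
4⁻¹ ≡ 13 (mod 17), so k ≡ 13·16 ≡ 4 (mod 17).
x = 3 + 4·4 = 19.

19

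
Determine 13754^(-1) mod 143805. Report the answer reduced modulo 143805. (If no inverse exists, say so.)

33719

Apply the Euclidean algorithm to 143805 and 13754:
143805 = 10×13754 + 6265
13754 = 2×6265 + 1224
6265 = 5×1224 + 145
1224 = 8×145 + 64
145 = 2×64 + 17
64 = 3×17 + 13
17 = 1×13 + 4
13 = 3×4 + 1
4 = 4×1 + 0
gcd = 1, so the inverse exists. Back-substitute:
1 = 13 − 3·4
1 = −3·17 + 4·13
1 = 4·64 − 15·17
1 = −15·145 + 34·64
1 = 34·1224 − 287·145
1 = −287·6265 + 1469·1224
1 = 1469·13754 − 3225·6265
1 = −3225·143805 + 33719·13754
So 13754·33719 ≡ 1 (mod 143805).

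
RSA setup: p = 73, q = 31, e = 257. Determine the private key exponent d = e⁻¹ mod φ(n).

φ(n) = (p−1)(q−1) = 72·30 = 2160.
Need d with 257·d ≡ 1 (mod 2160). Apply the extended Euclidean algorithm:
2160 = 8*257 + 104
257 = 2*104 + 49
104 = 2*49 + 6
49 = 8*6 + 1
6 = 6*1 + 0
Back-substitute:
1 = 49 − 8·6
1 = −8·104 + 17·49
1 = 17·257 − 42·104
1 = −42·2160 + 353·257
So 257·353 ≡ 1 (mod 2160), hence d = 353.

353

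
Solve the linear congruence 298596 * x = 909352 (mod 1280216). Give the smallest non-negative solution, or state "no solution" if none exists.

First find gcd(298596, 1280216):
1280216 = 4*298596 + 85832
298596 = 3*85832 + 41100
85832 = 2*41100 + 3632
41100 = 11*3632 + 1148
3632 = 3*1148 + 188
1148 = 6*188 + 20
188 = 9*20 + 8
20 = 2*8 + 4
8 = 2*4 + 0
gcd = 4 and 4 | 909352, so solutions exist. Divide through by 4: 74649x ≡ 227338 (mod 320054).
Now find 74649⁻¹ mod 320054:
320054 = 4*74649 + 21458
74649 = 3*21458 + 10275
21458 = 2*10275 + 908
10275 = 11*908 + 287
908 = 3*287 + 47
287 = 6*47 + 5
47 = 9*5 + 2
5 = 2*2 + 1
2 = 2*1 + 0
Back-substitute:
1 = 5 − 2·2
1 = −2·47 + 19·5
1 = 19·287 − 116·47
1 = −116·908 + 367·287
1 = 367·10275 − 4153·908
1 = −4153·21458 + 8673·10275
1 = 8673·74649 − 30172·21458
1 = −30172·320054 + 129361·74649
So 74649⁻¹ ≡ 129361 (mod 320054).
Then x ≡ 129361·227338 ≡ 189174 (mod 320054); the smallest non-negative solution is x = 189174.

189174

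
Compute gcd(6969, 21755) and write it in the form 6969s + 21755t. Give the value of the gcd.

1

Apply Euclid's algorithm to 21755 and 6969:
21755 = 3*6969 + 848
6969 = 8*848 + 185
848 = 4*185 + 108
185 = 1*108 + 77
108 = 1*77 + 31
77 = 2*31 + 15
31 = 2*15 + 1
15 = 15*1 + 0
gcd(6969, 21755) = 1.
Back-substituting:
1 = 31 − 2·15
1 = −2·77 + 5·31
1 = 5·108 − 7·77
1 = −7·185 + 12·108
1 = 12·848 − 55·185
1 = −55·6969 + 452·848
1 = 452·21755 − 1411·6969
So 1 = (452)·21755 + (-1411)·6969.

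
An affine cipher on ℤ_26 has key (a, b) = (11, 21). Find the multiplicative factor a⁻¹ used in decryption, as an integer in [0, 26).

Extended Euclidean algorithm:
26 = 2*11 + 4
11 = 2*4 + 3
4 = 1*3 + 1
3 = 3*1 + 0
The gcd is 1. Working backward:
1 = 4 − 3
1 = −11 + 3·4
1 = 3·26 − 7·11
So 11·(-7) ≡ 1 (mod 26), and -7 ≡ 19 (mod 26).

19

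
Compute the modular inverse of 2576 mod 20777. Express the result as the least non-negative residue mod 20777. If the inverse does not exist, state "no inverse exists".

Apply the Euclidean algorithm to 20777 and 2576:
20777 = 8×2576 + 169
2576 = 15×169 + 41
169 = 4×41 + 5
41 = 8×5 + 1
5 = 5×1 + 0
The gcd is 1. Working backward:
1 = 41 − 8·5
1 = −8·169 + 33·41
1 = 33·2576 − 503·169
1 = −503·20777 + 4057·2576
So 2576·4057 ≡ 1 (mod 20777).

4057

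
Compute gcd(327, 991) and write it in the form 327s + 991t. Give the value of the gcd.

Repeated division:
991 = 3×327 + 10
327 = 32×10 + 7
10 = 1×7 + 3
7 = 2×3 + 1
3 = 3×1 + 0
gcd(327, 991) = 1.
Back-substituting:
1 = 7 − 2·3
1 = −2·10 + 3·7
1 = 3·327 − 98·10
1 = −98·991 + 297·327
So 1 = (-98)·991 + (297)·327.

1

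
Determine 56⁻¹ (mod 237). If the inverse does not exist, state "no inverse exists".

182

gcd(237, 56) by repeated division:
237 = 4·56 + 13
56 = 4·13 + 4
13 = 3·4 + 1
4 = 4·1 + 0
Since gcd(56, 237) = 1, back-substitute to write 1 as a combination:
1 = 13 − 3·4
1 = −3·56 + 13·13
1 = 13·237 − 55·56
Thus 56·(-55) ≡ 1 (mod 237); reducing, -55 mod 237 = 182.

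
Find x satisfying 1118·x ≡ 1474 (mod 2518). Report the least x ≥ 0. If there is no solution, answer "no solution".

First find gcd(1118, 2518):
2518 = 2*1118 + 282
1118 = 3*282 + 272
282 = 1*272 + 10
272 = 27*10 + 2
10 = 5*2 + 0
gcd = 2 and 2 | 1474, so solutions exist. Divide through by 2: 559x ≡ 737 (mod 1259).
Now find 559⁻¹ mod 1259:
1259 = 2*559 + 141
559 = 3*141 + 136
141 = 1*136 + 5
136 = 27*5 + 1
5 = 5*1 + 0
Back-substitute:
1 = 136 − 27·5
1 = −27·141 + 28·136
1 = 28·559 − 111·141
1 = −111·1259 + 250·559
So 559⁻¹ ≡ 250 (mod 1259).
Then x ≡ 250·737 ≡ 436 (mod 1259); the smallest non-negative solution is x = 436.

436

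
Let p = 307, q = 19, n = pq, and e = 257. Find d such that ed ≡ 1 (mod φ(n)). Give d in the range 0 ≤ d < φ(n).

4565

φ(n) = (p−1)(q−1) = 306·18 = 5508.
Need d with 257·d ≡ 1 (mod 5508). Apply the extended Euclidean algorithm:
5508 = 21·257 + 111
257 = 2·111 + 35
111 = 3·35 + 6
35 = 5·6 + 5
6 = 1·5 + 1
5 = 5·1 + 0
Back-substitute:
1 = 6 − 5
1 = −35 + 6·6
1 = 6·111 − 19·35
1 = −19·257 + 44·111
1 = 44·5508 − 943·257
So 257·(-943) ≡ 1 (mod 5508), hence d ≡ -943 ≡ 4565 (mod 5508).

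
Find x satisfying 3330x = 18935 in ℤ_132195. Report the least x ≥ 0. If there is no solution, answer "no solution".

gcd(3330, 132195):
132195 = 39·3330 + 2325
3330 = 1·2325 + 1005
2325 = 2·1005 + 315
1005 = 3·315 + 60
315 = 5·60 + 15
60 = 4·15 + 0
gcd = 15, but 15 ∤ 18935, so the congruence has no solution.

no solution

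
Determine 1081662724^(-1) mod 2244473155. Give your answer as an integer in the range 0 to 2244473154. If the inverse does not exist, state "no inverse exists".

1742006799

Apply the Euclidean algorithm to 2244473155 and 1081662724:
2244473155 = 2·1081662724 + 81147707
1081662724 = 13·81147707 + 26742533
81147707 = 3·26742533 + 920108
26742533 = 29·920108 + 59401
920108 = 15·59401 + 29093
59401 = 2·29093 + 1215
29093 = 23·1215 + 1148
1215 = 1·1148 + 67
1148 = 17·67 + 9
67 = 7·9 + 4
9 = 2·4 + 1
4 = 4·1 + 0
gcd = 1, so the inverse exists. Back-substitute:
1 = 9 − 2·4
1 = −2·67 + 15·9
1 = 15·1148 − 257·67
1 = −257·1215 + 272·1148
1 = 272·29093 − 6513·1215
1 = −6513·59401 + 13298·29093
1 = 13298·920108 − 205983·59401
1 = −205983·26742533 + 5986805·920108
1 = 5986805·81147707 − 18166398·26742533
1 = −18166398·1081662724 + 242149979·81147707
1 = 242149979·2244473155 − 502466356·1081662724
So 1081662724·(-502466356) ≡ 1 (mod 2244473155), and -502466356 ≡ 1742006799 (mod 2244473155).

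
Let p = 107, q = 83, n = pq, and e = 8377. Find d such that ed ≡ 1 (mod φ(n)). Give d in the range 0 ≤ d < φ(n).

φ(n) = (p−1)(q−1) = 106·82 = 8692.
Need d with 8377·d ≡ 1 (mod 8692). Apply the extended Euclidean algorithm:
8692 = 1×8377 + 315
8377 = 26×315 + 187
315 = 1×187 + 128
187 = 1×128 + 59
128 = 2×59 + 10
59 = 5×10 + 9
10 = 1×9 + 1
9 = 9×1 + 0
Back-substitute:
1 = 10 − 9
1 = −59 + 6·10
1 = 6·128 − 13·59
1 = −13·187 + 19·128
1 = 19·315 − 32·187
1 = −32·8377 + 851·315
1 = 851·8692 − 883·8377
So 8377·(-883) ≡ 1 (mod 8692), hence d ≡ -883 ≡ 7809 (mod 8692).

7809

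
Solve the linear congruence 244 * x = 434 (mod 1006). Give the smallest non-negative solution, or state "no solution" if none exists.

311

First find gcd(244, 1006):
1006 = 4×244 + 30
244 = 8×30 + 4
30 = 7×4 + 2
4 = 2×2 + 0
gcd = 2 and 2 | 434, so solutions exist. Divide through by 2: 122x ≡ 217 (mod 503).
Now find 122⁻¹ mod 503:
503 = 4*122 + 15
122 = 8*15 + 2
15 = 7*2 + 1
2 = 2*1 + 0
Back-substitute:
1 = 15 − 7·2
1 = −7·122 + 57·15
1 = 57·503 − 235·122
So 122·(-235) ≡ 1 (mod 503), i.e. 122⁻¹ ≡ 268.
Then x ≡ 268·217 ≡ 311 (mod 503); the smallest non-negative solution is x = 311.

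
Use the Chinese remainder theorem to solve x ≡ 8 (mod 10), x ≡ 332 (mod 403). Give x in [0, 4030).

1138

Write x = 8 + 10·k. Then 10·k ≡ 332 − 8 ≡ 324 (mod 403).
Need 10⁻¹ mod 403. Extended Euclid on (403, 10):
403 = 40×10 + 3
10 = 3×3 + 1
3 = 3×1 + 0
Back-substitute:
1 = 10 − 3·3
1 = −3·403 + 121·10
10⁻¹ ≡ 121 (mod 403), so k ≡ 121·324 ≡ 113 (mod 403).
x = 8 + 10·113 = 1138.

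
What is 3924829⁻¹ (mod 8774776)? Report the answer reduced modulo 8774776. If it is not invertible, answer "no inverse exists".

gcd(8774776, 3924829) by repeated division:
8774776 = 2·3924829 + 925118
3924829 = 4·925118 + 224357
925118 = 4·224357 + 27690
224357 = 8·27690 + 2837
27690 = 9·2837 + 2157
2837 = 1·2157 + 680
2157 = 3·680 + 117
680 = 5·117 + 95
117 = 1·95 + 22
95 = 4·22 + 7
22 = 3·7 + 1
7 = 7·1 + 0
gcd = 1, so the inverse exists. Back-substitute:
1 = 22 − 3·7
1 = −3·95 + 13·22
1 = 13·117 − 16·95
1 = −16·680 + 93·117
1 = 93·2157 − 295·680
1 = −295·2837 + 388·2157
1 = 388·27690 − 3787·2837
1 = −3787·224357 + 30684·27690
1 = 30684·925118 − 126523·224357
1 = −126523·3924829 + 536776·925118
1 = 536776·8774776 − 1200075·3924829
So 3924829·(-1200075) ≡ 1 (mod 8774776), and -1200075 ≡ 7574701 (mod 8774776).

7574701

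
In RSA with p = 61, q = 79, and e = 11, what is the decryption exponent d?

851

φ(n) = (p−1)(q−1) = 60·78 = 4680.
Need d with 11·d ≡ 1 (mod 4680). Apply the extended Euclidean algorithm:
4680 = 425*11 + 5
11 = 2*5 + 1
5 = 5*1 + 0
Back-substitute:
1 = 11 − 2·5
1 = −2·4680 + 851·11
So 11·851 ≡ 1 (mod 4680), hence d = 851.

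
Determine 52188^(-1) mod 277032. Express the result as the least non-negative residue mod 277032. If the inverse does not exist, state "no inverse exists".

Euclidean algorithm on 277032, 52188:
277032 = 5·52188 + 16092
52188 = 3·16092 + 3912
16092 = 4·3912 + 444
3912 = 8·444 + 360
444 = 1·360 + 84
360 = 4·84 + 24
84 = 3·24 + 12
24 = 2·12 + 0
The gcd is 12, not 1, hence no inverse exists.

no inverse exists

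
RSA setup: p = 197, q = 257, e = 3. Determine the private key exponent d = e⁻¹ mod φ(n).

33451

φ(n) = (p−1)(q−1) = 196·256 = 50176.
Need d with 3·d ≡ 1 (mod 50176). Apply the extended Euclidean algorithm:
50176 = 16725×3 + 1
3 = 3×1 + 0
Back-substitute:
1 = 50176 − 16725·3
So 3·(-16725) ≡ 1 (mod 50176), hence d ≡ -16725 ≡ 33451 (mod 50176).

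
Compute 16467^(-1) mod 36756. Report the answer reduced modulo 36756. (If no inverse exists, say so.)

Euclidean algorithm on 36756, 16467:
36756 = 2·16467 + 3822
16467 = 4·3822 + 1179
3822 = 3·1179 + 285
1179 = 4·285 + 39
285 = 7·39 + 12
39 = 3·12 + 3
12 = 4·3 + 0
Since gcd = 3 > 1, 16467 is not a unit mod 36756.

no inverse exists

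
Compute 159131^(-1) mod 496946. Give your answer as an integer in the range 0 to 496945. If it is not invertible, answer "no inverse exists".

Run Euclid on (496946, 159131):
496946 = 3×159131 + 19553
159131 = 8×19553 + 2707
19553 = 7×2707 + 604
2707 = 4×604 + 291
604 = 2×291 + 22
291 = 13×22 + 5
22 = 4×5 + 2
5 = 2×2 + 1
2 = 2×1 + 0
The gcd is 1. Working backward:
1 = 5 − 2·2
1 = −2·22 + 9·5
1 = 9·291 − 119·22
1 = −119·604 + 247·291
1 = 247·2707 − 1107·604
1 = −1107·19553 + 7996·2707
1 = 7996·159131 − 65075·19553
1 = −65075·496946 + 203221·159131
So 159131·203221 ≡ 1 (mod 496946).

203221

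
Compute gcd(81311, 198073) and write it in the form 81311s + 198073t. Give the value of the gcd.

1

Apply Euclid's algorithm to 198073 and 81311:
198073 = 2*81311 + 35451
81311 = 2*35451 + 10409
35451 = 3*10409 + 4224
10409 = 2*4224 + 1961
4224 = 2*1961 + 302
1961 = 6*302 + 149
302 = 2*149 + 4
149 = 37*4 + 1
4 = 4*1 + 0
gcd(81311, 198073) = 1.
Back-substituting:
1 = 149 − 37·4
1 = −37·302 + 75·149
1 = 75·1961 − 487·302
1 = −487·4224 + 1049·1961
1 = 1049·10409 − 2585·4224
1 = −2585·35451 + 8804·10409
1 = 8804·81311 − 20193·35451
1 = −20193·198073 + 49190·81311
So 1 = (-20193)·198073 + (49190)·81311.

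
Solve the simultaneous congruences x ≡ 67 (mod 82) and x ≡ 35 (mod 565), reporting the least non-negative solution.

Write x = 67 + 82·k. Then 82·k ≡ 35 − 67 ≡ 533 (mod 565).
Need 82⁻¹ mod 565. Extended Euclid on (565, 82):
565 = 6·82 + 73
82 = 1·73 + 9
73 = 8·9 + 1
9 = 9·1 + 0
Back-substitute:
1 = 73 − 8·9
1 = −8·82 + 9·73
1 = 9·565 − 62·82
82⁻¹ ≡ 503 (mod 565), so k ≡ 503·533 ≡ 289 (mod 565).
x = 67 + 82·289 = 23765.

23765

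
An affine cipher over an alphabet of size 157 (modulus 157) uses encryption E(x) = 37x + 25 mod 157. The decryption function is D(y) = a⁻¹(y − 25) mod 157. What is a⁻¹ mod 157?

17

gcd(157, 37) by repeated division:
157 = 4·37 + 9
37 = 4·9 + 1
9 = 9·1 + 0
The gcd is 1. Working backward:
1 = 37 − 4·9
1 = −4·157 + 17·37
So 37·17 ≡ 1 (mod 157).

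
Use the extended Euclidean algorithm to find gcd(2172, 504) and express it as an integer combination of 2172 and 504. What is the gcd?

Repeated division:
2172 = 4*504 + 156
504 = 3*156 + 36
156 = 4*36 + 12
36 = 3*12 + 0
gcd(2172, 504) = 12.
Express as a combination:
12 = 156 − 4·36
12 = −4·504 + 13·156
12 = 13·2172 − 56·504
So 12 = (13)·2172 + (-56)·504.

12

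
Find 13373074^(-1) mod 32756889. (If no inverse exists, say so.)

no inverse exists

Compute gcd(13373074, 32756889):
32756889 = 2×13373074 + 6010741
13373074 = 2×6010741 + 1351592
6010741 = 4×1351592 + 604373
1351592 = 2×604373 + 142846
604373 = 4×142846 + 32989
142846 = 4×32989 + 10890
32989 = 3×10890 + 319
10890 = 34×319 + 44
319 = 7×44 + 11
44 = 4×11 + 0
The gcd is 11, not 1, hence no inverse exists.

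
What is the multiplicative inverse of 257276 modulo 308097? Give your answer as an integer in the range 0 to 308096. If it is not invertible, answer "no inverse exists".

Apply the Euclidean algorithm to 308097 and 257276:
308097 = 1*257276 + 50821
257276 = 5*50821 + 3171
50821 = 16*3171 + 85
3171 = 37*85 + 26
85 = 3*26 + 7
26 = 3*7 + 5
7 = 1*5 + 2
5 = 2*2 + 1
2 = 2*1 + 0
The gcd is 1. Working backward:
1 = 5 − 2·2
1 = −2·7 + 3·5
1 = 3·26 − 11·7
1 = −11·85 + 36·26
1 = 36·3171 − 1343·85
1 = −1343·50821 + 21524·3171
1 = 21524·257276 − 108963·50821
1 = −108963·308097 + 130487·257276
So 257276·130487 ≡ 1 (mod 308097).

130487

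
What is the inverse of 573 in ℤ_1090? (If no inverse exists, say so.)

Run Euclid on (1090, 573):
1090 = 1·573 + 517
573 = 1·517 + 56
517 = 9·56 + 13
56 = 4·13 + 4
13 = 3·4 + 1
4 = 4·1 + 0
gcd = 1, so the inverse exists. Back-substitute:
1 = 13 − 3·4
1 = −3·56 + 13·13
1 = 13·517 − 120·56
1 = −120·573 + 133·517
1 = 133·1090 − 253·573
Thus 573·(-253) ≡ 1 (mod 1090); reducing, -253 mod 1090 = 837.

837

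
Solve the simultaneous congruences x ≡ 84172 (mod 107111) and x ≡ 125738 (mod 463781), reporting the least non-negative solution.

Write x = 84172 + 107111·k. Then 107111·k ≡ 125738 − 84172 ≡ 41566 (mod 463781).
Need 107111⁻¹ mod 463781. Extended Euclid on (463781, 107111):
463781 = 4×107111 + 35337
107111 = 3×35337 + 1100
35337 = 32×1100 + 137
1100 = 8×137 + 4
137 = 34×4 + 1
4 = 4×1 + 0
Back-substitute:
1 = 137 − 34·4
1 = −34·1100 + 273·137
1 = 273·35337 − 8770·1100
1 = −8770·107111 + 26583·35337
1 = 26583·463781 − 115102·107111
107111⁻¹ ≡ 348679 (mod 463781), so k ≡ 348679·41566 ≡ 35064 (mod 463781).
x = 84172 + 107111·35064 = 3755824276.

3755824276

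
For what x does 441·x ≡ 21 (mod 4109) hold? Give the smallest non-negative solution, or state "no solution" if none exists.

First find gcd(441, 4109):
4109 = 9*441 + 140
441 = 3*140 + 21
140 = 6*21 + 14
21 = 1*14 + 7
14 = 2*7 + 0
gcd = 7 and 7 | 21, so solutions exist. Divide through by 7: 63x ≡ 3 (mod 587).
Now find 63⁻¹ mod 587:
587 = 9·63 + 20
63 = 3·20 + 3
20 = 6·3 + 2
3 = 1·2 + 1
2 = 2·1 + 0
Back-substitute:
1 = 3 − 2
1 = −20 + 7·3
1 = 7·63 − 22·20
1 = −22·587 + 205·63
So 63⁻¹ ≡ 205 (mod 587).
Then x ≡ 205·3 ≡ 28 (mod 587); the smallest non-negative solution is x = 28.

28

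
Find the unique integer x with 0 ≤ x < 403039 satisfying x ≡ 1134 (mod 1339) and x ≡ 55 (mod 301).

Write x = 1134 + 1339·k. Then 1339·k ≡ 55 − 1134 ≡ 125 (mod 301).
Need 1339⁻¹ mod 301. Extended Euclid on (301, 135):
301 = 2*135 + 31
135 = 4*31 + 11
31 = 2*11 + 9
11 = 1*9 + 2
9 = 4*2 + 1
2 = 2*1 + 0
Back-substitute:
1 = 9 − 4·2
1 = −4·11 + 5·9
1 = 5·31 − 14·11
1 = −14·135 + 61·31
1 = 61·301 − 136·135
1339⁻¹ ≡ 165 (mod 301), so k ≡ 165·125 ≡ 157 (mod 301).
x = 1134 + 1339·157 = 211357.

211357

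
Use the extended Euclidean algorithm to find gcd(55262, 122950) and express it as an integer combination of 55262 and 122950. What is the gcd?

Euclidean algorithm:
122950 = 2×55262 + 12426
55262 = 4×12426 + 5558
12426 = 2×5558 + 1310
5558 = 4×1310 + 318
1310 = 4×318 + 38
318 = 8×38 + 14
38 = 2×14 + 10
14 = 1×10 + 4
10 = 2×4 + 2
4 = 2×2 + 0
gcd(55262, 122950) = 2.
Back-substituting:
2 = 10 − 2·4
2 = −2·14 + 3·10
2 = 3·38 − 8·14
2 = −8·318 + 67·38
2 = 67·1310 − 276·318
2 = −276·5558 + 1171·1310
2 = 1171·12426 − 2618·5558
2 = −2618·55262 + 11643·12426
2 = 11643·122950 − 25904·55262
So 2 = (11643)·122950 + (-25904)·55262.

2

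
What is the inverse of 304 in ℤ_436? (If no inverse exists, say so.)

no inverse exists

Euclidean algorithm on 436, 304:
436 = 1·304 + 132
304 = 2·132 + 40
132 = 3·40 + 12
40 = 3·12 + 4
12 = 3·4 + 0
Since gcd = 4 > 1, 304 is not a unit mod 436.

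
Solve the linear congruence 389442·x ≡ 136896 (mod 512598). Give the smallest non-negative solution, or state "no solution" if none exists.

55922

First find gcd(389442, 512598):
512598 = 1×389442 + 123156
389442 = 3×123156 + 19974
123156 = 6×19974 + 3312
19974 = 6×3312 + 102
3312 = 32×102 + 48
102 = 2×48 + 6
48 = 8×6 + 0
gcd = 6 and 6 | 136896, so solutions exist. Divide through by 6: 64907x ≡ 22816 (mod 85433).
Now find 64907⁻¹ mod 85433:
85433 = 1*64907 + 20526
64907 = 3*20526 + 3329
20526 = 6*3329 + 552
3329 = 6*552 + 17
552 = 32*17 + 8
17 = 2*8 + 1
8 = 8*1 + 0
Back-substitute:
1 = 17 − 2·8
1 = −2·552 + 65·17
1 = 65·3329 − 392·552
1 = −392·20526 + 2417·3329
1 = 2417·64907 − 7643·20526
1 = −7643·85433 + 10060·64907
So 64907⁻¹ ≡ 10060 (mod 85433).
Then x ≡ 10060·22816 ≡ 55922 (mod 85433); the smallest non-negative solution is x = 55922.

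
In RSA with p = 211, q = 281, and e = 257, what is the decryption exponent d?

22193

φ(n) = (p−1)(q−1) = 210·280 = 58800.
Need d with 257·d ≡ 1 (mod 58800). Apply the extended Euclidean algorithm:
58800 = 228*257 + 204
257 = 1*204 + 53
204 = 3*53 + 45
53 = 1*45 + 8
45 = 5*8 + 5
8 = 1*5 + 3
5 = 1*3 + 2
3 = 1*2 + 1
2 = 2*1 + 0
Back-substitute:
1 = 3 − 2
1 = −5 + 2·3
1 = 2·8 − 3·5
1 = −3·45 + 17·8
1 = 17·53 − 20·45
1 = −20·204 + 77·53
1 = 77·257 − 97·204
1 = −97·58800 + 22193·257
So 257·22193 ≡ 1 (mod 58800), hence d = 22193.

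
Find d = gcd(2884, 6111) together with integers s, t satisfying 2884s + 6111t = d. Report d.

7

Repeated division:
6111 = 2*2884 + 343
2884 = 8*343 + 140
343 = 2*140 + 63
140 = 2*63 + 14
63 = 4*14 + 7
14 = 2*7 + 0
gcd(2884, 6111) = 7.
Back-substituting:
7 = 63 − 4·14
7 = −4·140 + 9·63
7 = 9·343 − 22·140
7 = −22·2884 + 185·343
7 = 185·6111 − 392·2884
So 7 = (185)·6111 + (-392)·2884.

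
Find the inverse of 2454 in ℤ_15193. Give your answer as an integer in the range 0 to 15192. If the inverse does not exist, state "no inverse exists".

gcd(15193, 2454) by repeated division:
15193 = 6*2454 + 469
2454 = 5*469 + 109
469 = 4*109 + 33
109 = 3*33 + 10
33 = 3*10 + 3
10 = 3*3 + 1
3 = 3*1 + 0
The gcd is 1. Working backward:
1 = 10 − 3·3
1 = −3·33 + 10·10
1 = 10·109 − 33·33
1 = −33·469 + 142·109
1 = 142·2454 − 743·469
1 = −743·15193 + 4600·2454
So 2454·4600 ≡ 1 (mod 15193).

4600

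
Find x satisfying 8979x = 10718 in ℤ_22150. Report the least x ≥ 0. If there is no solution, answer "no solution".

6642

First find gcd(8979, 22150):
22150 = 2·8979 + 4192
8979 = 2·4192 + 595
4192 = 7·595 + 27
595 = 22·27 + 1
27 = 27·1 + 0
gcd = 1, so a unique solution mod 22150 exists.
Back-substitute for the Bézout coefficients:
1 = 595 − 22·27
1 = −22·4192 + 155·595
1 = 155·8979 − 332·4192
1 = −332·22150 + 819·8979
So 8979·(819) ≡ 1 (mod 22150), giving 8979⁻¹ ≡ 819.
x ≡ 8979⁻¹·10718 ≡ 819·10718 ≡ 6642 (mod 22150).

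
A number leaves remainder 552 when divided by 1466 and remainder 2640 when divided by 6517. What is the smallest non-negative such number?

1605822

Write x = 552 + 1466·k. Then 1466·k ≡ 2640 − 552 ≡ 2088 (mod 6517).
Need 1466⁻¹ mod 6517. Extended Euclid on (6517, 1466):
6517 = 4×1466 + 653
1466 = 2×653 + 160
653 = 4×160 + 13
160 = 12×13 + 4
13 = 3×4 + 1
4 = 4×1 + 0
Back-substitute:
1 = 13 − 3·4
1 = −3·160 + 37·13
1 = 37·653 − 151·160
1 = −151·1466 + 339·653
1 = 339·6517 − 1507·1466
1466⁻¹ ≡ 5010 (mod 6517), so k ≡ 5010·2088 ≡ 1095 (mod 6517).
x = 552 + 1466·1095 = 1605822.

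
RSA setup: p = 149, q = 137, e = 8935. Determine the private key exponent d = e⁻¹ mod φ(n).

3735

φ(n) = (p−1)(q−1) = 148·136 = 20128.
Need d with 8935·d ≡ 1 (mod 20128). Apply the extended Euclidean algorithm:
20128 = 2*8935 + 2258
8935 = 3*2258 + 2161
2258 = 1*2161 + 97
2161 = 22*97 + 27
97 = 3*27 + 16
27 = 1*16 + 11
16 = 1*11 + 5
11 = 2*5 + 1
5 = 5*1 + 0
Back-substitute:
1 = 11 − 2·5
1 = −2·16 + 3·11
1 = 3·27 − 5·16
1 = −5·97 + 18·27
1 = 18·2161 − 401·97
1 = −401·2258 + 419·2161
1 = 419·8935 − 1658·2258
1 = −1658·20128 + 3735·8935
So 8935·3735 ≡ 1 (mod 20128), hence d = 3735.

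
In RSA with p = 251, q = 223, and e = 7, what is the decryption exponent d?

39643

φ(n) = (p−1)(q−1) = 250·222 = 55500.
Need d with 7·d ≡ 1 (mod 55500). Apply the extended Euclidean algorithm:
55500 = 7928×7 + 4
7 = 1×4 + 3
4 = 1×3 + 1
3 = 3×1 + 0
Back-substitute:
1 = 4 − 3
1 = −7 + 2·4
1 = 2·55500 − 15857·7
So 7·(-15857) ≡ 1 (mod 55500), hence d ≡ -15857 ≡ 39643 (mod 55500).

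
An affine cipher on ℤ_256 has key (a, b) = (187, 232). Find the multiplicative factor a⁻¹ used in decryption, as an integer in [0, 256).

Extended Euclidean algorithm:
256 = 1·187 + 69
187 = 2·69 + 49
69 = 1·49 + 20
49 = 2·20 + 9
20 = 2·9 + 2
9 = 4·2 + 1
2 = 2·1 + 0
Since gcd(187, 256) = 1, back-substitute to write 1 as a combination:
1 = 9 − 4·2
1 = −4·20 + 9·9
1 = 9·49 − 22·20
1 = −22·69 + 31·49
1 = 31·187 − 84·69
1 = −84·256 + 115·187
So 187·115 ≡ 1 (mod 256).

115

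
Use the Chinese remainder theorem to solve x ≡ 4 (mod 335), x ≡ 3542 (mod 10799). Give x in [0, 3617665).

Write x = 4 + 335·k. Then 335·k ≡ 3542 − 4 ≡ 3538 (mod 10799).
Need 335⁻¹ mod 10799. Extended Euclid on (10799, 335):
10799 = 32·335 + 79
335 = 4·79 + 19
79 = 4·19 + 3
19 = 6·3 + 1
3 = 3·1 + 0
Back-substitute:
1 = 19 − 6·3
1 = −6·79 + 25·19
1 = 25·335 − 106·79
1 = −106·10799 + 3417·335
335⁻¹ ≡ 3417 (mod 10799), so k ≡ 3417·3538 ≡ 5265 (mod 10799).
x = 4 + 335·5265 = 1763779.

1763779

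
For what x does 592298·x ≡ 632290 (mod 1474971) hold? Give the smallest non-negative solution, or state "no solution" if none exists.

First find gcd(592298, 1474971):
1474971 = 2·592298 + 290375
592298 = 2·290375 + 11548
290375 = 25·11548 + 1675
11548 = 6·1675 + 1498
1675 = 1·1498 + 177
1498 = 8·177 + 82
177 = 2·82 + 13
82 = 6·13 + 4
13 = 3·4 + 1
4 = 4·1 + 0
gcd = 1, so a unique solution mod 1474971 exists.
Back-substitute for the Bézout coefficients:
1 = 13 − 3·4
1 = −3·82 + 19·13
1 = 19·177 − 41·82
1 = −41·1498 + 347·177
1 = 347·1675 − 388·1498
1 = −388·11548 + 2675·1675
1 = 2675·290375 − 67263·11548
1 = −67263·592298 + 137201·290375
1 = 137201·1474971 − 341665·592298
So 592298·(-341665) ≡ 1 (mod 1474971), giving 592298⁻¹ ≡ 1133306.
x ≡ 592298⁻¹·632290 ≡ 1133306·632290 ≡ 264665 (mod 1474971).

264665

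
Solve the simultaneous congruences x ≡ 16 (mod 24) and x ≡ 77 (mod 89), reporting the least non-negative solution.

1768

Write x = 16 + 24·k. Then 24·k ≡ 77 − 16 ≡ 61 (mod 89).
Need 24⁻¹ mod 89. Extended Euclid on (89, 24):
89 = 3×24 + 17
24 = 1×17 + 7
17 = 2×7 + 3
7 = 2×3 + 1
3 = 3×1 + 0
Back-substitute:
1 = 7 − 2·3
1 = −2·17 + 5·7
1 = 5·24 − 7·17
1 = −7·89 + 26·24
24⁻¹ ≡ 26 (mod 89), so k ≡ 26·61 ≡ 73 (mod 89).
x = 16 + 24·73 = 1768.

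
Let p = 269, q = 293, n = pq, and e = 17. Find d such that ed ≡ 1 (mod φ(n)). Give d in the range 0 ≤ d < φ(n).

φ(n) = (p−1)(q−1) = 268·292 = 78256.
Need d with 17·d ≡ 1 (mod 78256). Apply the extended Euclidean algorithm:
78256 = 4603·17 + 5
17 = 3·5 + 2
5 = 2·2 + 1
2 = 2·1 + 0
Back-substitute:
1 = 5 − 2·2
1 = −2·17 + 7·5
1 = 7·78256 − 32223·17
So 17·(-32223) ≡ 1 (mod 78256), hence d ≡ -32223 ≡ 46033 (mod 78256).

46033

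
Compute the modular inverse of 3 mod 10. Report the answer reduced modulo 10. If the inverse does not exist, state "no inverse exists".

7

Apply the Euclidean algorithm to 10 and 3:
10 = 3*3 + 1
3 = 3*1 + 0
Since gcd(3, 10) = 1, back-substitute to write 1 as a combination:
1 = 10 − 3·3
Hence 3⁻¹ ≡ -3 ≡ 7 (mod 10).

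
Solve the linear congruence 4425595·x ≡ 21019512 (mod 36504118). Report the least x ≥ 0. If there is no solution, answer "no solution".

5664278

First find gcd(4425595, 36504118):
36504118 = 8*4425595 + 1099358
4425595 = 4*1099358 + 28163
1099358 = 39*28163 + 1001
28163 = 28*1001 + 135
1001 = 7*135 + 56
135 = 2*56 + 23
56 = 2*23 + 10
23 = 2*10 + 3
10 = 3*3 + 1
3 = 3*1 + 0
gcd = 1, so a unique solution mod 36504118 exists.
Back-substitute for the Bézout coefficients:
1 = 10 − 3·3
1 = −3·23 + 7·10
1 = 7·56 − 17·23
1 = −17·135 + 41·56
1 = 41·1001 − 304·135
1 = −304·28163 + 8553·1001
1 = 8553·1099358 − 333871·28163
1 = −333871·4425595 + 1344037·1099358
1 = 1344037·36504118 − 11086167·4425595
So 4425595·(-11086167) ≡ 1 (mod 36504118), giving 4425595⁻¹ ≡ 25417951.
x ≡ 4425595⁻¹·21019512 ≡ 25417951·21019512 ≡ 5664278 (mod 36504118).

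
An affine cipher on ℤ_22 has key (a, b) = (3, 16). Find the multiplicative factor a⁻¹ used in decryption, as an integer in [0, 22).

15

Run Euclid on (22, 3):
22 = 7·3 + 1
3 = 3·1 + 0
gcd = 1, so the inverse exists. Back-substitute:
1 = 22 − 7·3
So 3·(-7) ≡ 1 (mod 22), and -7 ≡ 15 (mod 22).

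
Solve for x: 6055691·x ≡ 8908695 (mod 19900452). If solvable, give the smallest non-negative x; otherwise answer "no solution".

17911125

First find gcd(6055691, 19900452):
19900452 = 3×6055691 + 1733379
6055691 = 3×1733379 + 855554
1733379 = 2×855554 + 22271
855554 = 38×22271 + 9256
22271 = 2×9256 + 3759
9256 = 2×3759 + 1738
3759 = 2×1738 + 283
1738 = 6×283 + 40
283 = 7×40 + 3
40 = 13×3 + 1
3 = 3×1 + 0
gcd = 1, so a unique solution mod 19900452 exists.
Back-substitute for the Bézout coefficients:
1 = 40 − 13·3
1 = −13·283 + 92·40
1 = 92·1738 − 565·283
1 = −565·3759 + 1222·1738
1 = 1222·9256 − 3009·3759
1 = −3009·22271 + 7240·9256
1 = 7240·855554 − 278129·22271
1 = −278129·1733379 + 563498·855554
1 = 563498·6055691 − 1968623·1733379
1 = −1968623·19900452 + 6469367·6055691
So 6055691·(6469367) ≡ 1 (mod 19900452), giving 6055691⁻¹ ≡ 6469367.
x ≡ 6055691⁻¹·8908695 ≡ 6469367·8908695 ≡ 17911125 (mod 19900452).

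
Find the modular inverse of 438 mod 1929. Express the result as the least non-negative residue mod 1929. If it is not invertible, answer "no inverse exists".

Euclidean algorithm on 1929, 438:
1929 = 4*438 + 177
438 = 2*177 + 84
177 = 2*84 + 9
84 = 9*9 + 3
9 = 3*3 + 0
gcd(438, 1929) = 3 ≠ 1, so 438 has no multiplicative inverse modulo 1929.

no inverse exists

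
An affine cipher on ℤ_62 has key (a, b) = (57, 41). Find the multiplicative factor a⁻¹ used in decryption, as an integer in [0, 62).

Apply the Euclidean algorithm to 62 and 57:
62 = 1·57 + 5
57 = 11·5 + 2
5 = 2·2 + 1
2 = 2·1 + 0
Since gcd(57, 62) = 1, back-substitute to write 1 as a combination:
1 = 5 − 2·2
1 = −2·57 + 23·5
1 = 23·62 − 25·57
Thus 57·(-25) ≡ 1 (mod 62); reducing, -25 mod 62 = 37.

37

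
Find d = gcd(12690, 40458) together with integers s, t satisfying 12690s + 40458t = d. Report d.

6

Euclidean algorithm:
40458 = 3·12690 + 2388
12690 = 5·2388 + 750
2388 = 3·750 + 138
750 = 5·138 + 60
138 = 2·60 + 18
60 = 3·18 + 6
18 = 3·6 + 0
gcd(12690, 40458) = 6.
Working backward:
6 = 60 − 3·18
6 = −3·138 + 7·60
6 = 7·750 − 38·138
6 = −38·2388 + 121·750
6 = 121·12690 − 643·2388
6 = −643·40458 + 2050·12690
So 6 = (-643)·40458 + (2050)·12690.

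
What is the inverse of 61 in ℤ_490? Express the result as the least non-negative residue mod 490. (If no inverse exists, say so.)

gcd(490, 61) by repeated division:
490 = 8×61 + 2
61 = 30×2 + 1
2 = 2×1 + 0
The gcd is 1. Working backward:
1 = 61 − 30·2
1 = −30·490 + 241·61
So 61·241 ≡ 1 (mod 490).

241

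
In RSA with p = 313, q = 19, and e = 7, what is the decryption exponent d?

φ(n) = (p−1)(q−1) = 312·18 = 5616.
Need d with 7·d ≡ 1 (mod 5616). Apply the extended Euclidean algorithm:
5616 = 802·7 + 2
7 = 3·2 + 1
2 = 2·1 + 0
Back-substitute:
1 = 7 − 3·2
1 = −3·5616 + 2407·7
So 7·2407 ≡ 1 (mod 5616), hence d = 2407.

2407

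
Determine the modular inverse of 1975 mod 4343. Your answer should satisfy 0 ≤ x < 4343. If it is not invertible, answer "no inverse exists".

gcd(4343, 1975) by repeated division:
4343 = 2×1975 + 393
1975 = 5×393 + 10
393 = 39×10 + 3
10 = 3×3 + 1
3 = 3×1 + 0
The gcd is 1. Working backward:
1 = 10 − 3·3
1 = −3·393 + 118·10
1 = 118·1975 − 593·393
1 = −593·4343 + 1304·1975
So 1975·1304 ≡ 1 (mod 4343).

1304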